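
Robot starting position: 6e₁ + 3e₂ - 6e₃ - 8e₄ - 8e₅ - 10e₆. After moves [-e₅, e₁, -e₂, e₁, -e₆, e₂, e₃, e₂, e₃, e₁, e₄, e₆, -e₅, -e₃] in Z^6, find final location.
(9, 4, -5, -7, -10, -10)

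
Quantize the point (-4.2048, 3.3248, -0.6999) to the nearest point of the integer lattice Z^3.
(-4, 3, -1)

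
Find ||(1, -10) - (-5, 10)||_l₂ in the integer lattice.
20.8806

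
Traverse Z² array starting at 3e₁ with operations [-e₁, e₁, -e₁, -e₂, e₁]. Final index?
(3, -1)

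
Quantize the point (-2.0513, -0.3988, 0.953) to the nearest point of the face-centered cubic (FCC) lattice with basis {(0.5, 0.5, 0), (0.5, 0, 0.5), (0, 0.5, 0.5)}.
(-2, 0, 1)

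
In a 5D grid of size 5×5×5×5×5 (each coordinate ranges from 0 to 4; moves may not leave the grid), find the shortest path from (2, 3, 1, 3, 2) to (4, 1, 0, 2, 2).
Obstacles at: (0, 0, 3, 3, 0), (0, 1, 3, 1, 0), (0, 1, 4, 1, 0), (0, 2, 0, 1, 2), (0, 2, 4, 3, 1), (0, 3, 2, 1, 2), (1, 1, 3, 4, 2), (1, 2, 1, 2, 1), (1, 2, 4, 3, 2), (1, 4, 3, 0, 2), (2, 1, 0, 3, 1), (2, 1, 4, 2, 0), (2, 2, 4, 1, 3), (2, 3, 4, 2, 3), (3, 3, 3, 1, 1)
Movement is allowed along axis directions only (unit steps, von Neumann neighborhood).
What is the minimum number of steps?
6
(one shortest path: (2, 3, 1, 3, 2) → (3, 3, 1, 3, 2) → (4, 3, 1, 3, 2) → (4, 2, 1, 3, 2) → (4, 1, 1, 3, 2) → (4, 1, 0, 3, 2) → (4, 1, 0, 2, 2))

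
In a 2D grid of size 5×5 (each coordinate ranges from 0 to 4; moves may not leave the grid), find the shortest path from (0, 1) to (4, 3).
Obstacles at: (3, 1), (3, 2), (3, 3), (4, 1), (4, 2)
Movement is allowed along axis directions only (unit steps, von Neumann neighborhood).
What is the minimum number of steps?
8
(one shortest path: (0, 1) → (1, 1) → (2, 1) → (2, 2) → (2, 3) → (2, 4) → (3, 4) → (4, 4) → (4, 3))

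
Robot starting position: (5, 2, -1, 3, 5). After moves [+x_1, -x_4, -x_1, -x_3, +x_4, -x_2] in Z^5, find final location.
(5, 1, -2, 3, 5)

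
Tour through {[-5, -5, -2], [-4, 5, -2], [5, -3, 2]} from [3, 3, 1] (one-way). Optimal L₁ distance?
36
(one optimal route: (3, 3, 1) → (5, -3, 2) → (-5, -5, -2) → (-4, 5, -2))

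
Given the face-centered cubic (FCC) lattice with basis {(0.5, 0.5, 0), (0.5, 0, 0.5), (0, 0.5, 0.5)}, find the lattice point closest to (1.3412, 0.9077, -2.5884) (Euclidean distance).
(1.5, 1, -2.5)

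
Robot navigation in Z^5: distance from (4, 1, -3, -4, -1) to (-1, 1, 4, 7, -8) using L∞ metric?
11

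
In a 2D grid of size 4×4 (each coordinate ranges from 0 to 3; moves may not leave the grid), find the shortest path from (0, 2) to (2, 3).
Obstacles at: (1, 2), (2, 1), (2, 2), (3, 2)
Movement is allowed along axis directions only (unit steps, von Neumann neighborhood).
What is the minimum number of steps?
3
(one shortest path: (0, 2) → (0, 3) → (1, 3) → (2, 3))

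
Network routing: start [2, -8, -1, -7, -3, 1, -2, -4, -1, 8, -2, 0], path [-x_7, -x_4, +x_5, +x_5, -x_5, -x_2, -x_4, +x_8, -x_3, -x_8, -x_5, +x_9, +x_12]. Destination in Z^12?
(2, -9, -2, -9, -3, 1, -3, -4, 0, 8, -2, 1)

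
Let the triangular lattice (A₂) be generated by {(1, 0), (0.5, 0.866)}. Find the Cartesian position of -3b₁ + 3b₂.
(-1.5, 2.598)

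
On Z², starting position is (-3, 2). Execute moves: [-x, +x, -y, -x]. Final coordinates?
(-4, 1)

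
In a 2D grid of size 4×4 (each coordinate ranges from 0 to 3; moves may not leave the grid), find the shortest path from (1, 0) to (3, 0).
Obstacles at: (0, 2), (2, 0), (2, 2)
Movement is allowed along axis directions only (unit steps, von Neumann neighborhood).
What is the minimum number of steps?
4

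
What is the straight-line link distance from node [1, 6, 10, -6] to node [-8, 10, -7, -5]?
19.6723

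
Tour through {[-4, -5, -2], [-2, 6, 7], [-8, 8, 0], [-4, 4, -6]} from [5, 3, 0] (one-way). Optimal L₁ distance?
59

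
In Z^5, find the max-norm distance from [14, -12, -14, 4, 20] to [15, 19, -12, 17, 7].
31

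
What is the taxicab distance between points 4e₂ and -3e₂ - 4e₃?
11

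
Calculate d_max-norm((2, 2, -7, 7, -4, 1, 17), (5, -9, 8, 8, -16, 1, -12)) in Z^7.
29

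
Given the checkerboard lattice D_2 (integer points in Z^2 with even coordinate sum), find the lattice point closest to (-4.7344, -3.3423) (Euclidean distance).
(-5, -3)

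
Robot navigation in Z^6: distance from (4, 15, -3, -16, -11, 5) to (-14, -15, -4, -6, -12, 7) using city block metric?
62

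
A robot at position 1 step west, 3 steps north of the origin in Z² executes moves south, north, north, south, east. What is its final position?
(0, 3)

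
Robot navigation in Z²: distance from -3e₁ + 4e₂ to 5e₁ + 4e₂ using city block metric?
8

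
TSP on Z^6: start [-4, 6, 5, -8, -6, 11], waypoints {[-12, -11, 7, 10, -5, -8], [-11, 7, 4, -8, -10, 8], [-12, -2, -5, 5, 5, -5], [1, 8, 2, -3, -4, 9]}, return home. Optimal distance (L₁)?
196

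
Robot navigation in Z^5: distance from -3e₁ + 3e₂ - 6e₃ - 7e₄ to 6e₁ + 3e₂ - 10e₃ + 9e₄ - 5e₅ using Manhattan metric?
34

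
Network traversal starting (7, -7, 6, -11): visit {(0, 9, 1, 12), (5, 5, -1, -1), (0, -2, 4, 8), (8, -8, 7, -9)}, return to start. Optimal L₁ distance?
112
(one optimal route: (7, -7, 6, -11) → (5, 5, -1, -1) → (0, 9, 1, 12) → (0, -2, 4, 8) → (8, -8, 7, -9) → (7, -7, 6, -11))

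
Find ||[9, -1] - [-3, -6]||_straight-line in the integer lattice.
13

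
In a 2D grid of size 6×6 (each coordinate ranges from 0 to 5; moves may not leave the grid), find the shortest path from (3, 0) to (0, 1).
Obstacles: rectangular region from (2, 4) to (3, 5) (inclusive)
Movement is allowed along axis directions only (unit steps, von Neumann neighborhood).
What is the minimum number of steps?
4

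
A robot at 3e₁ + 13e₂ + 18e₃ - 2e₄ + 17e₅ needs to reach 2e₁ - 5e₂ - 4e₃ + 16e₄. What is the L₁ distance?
76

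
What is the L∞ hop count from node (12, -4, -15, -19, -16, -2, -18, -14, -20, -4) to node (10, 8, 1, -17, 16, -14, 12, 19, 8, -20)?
33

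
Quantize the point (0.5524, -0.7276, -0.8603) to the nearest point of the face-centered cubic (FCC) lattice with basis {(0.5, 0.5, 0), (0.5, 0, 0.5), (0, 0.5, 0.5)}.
(0.5, -0.5, -1)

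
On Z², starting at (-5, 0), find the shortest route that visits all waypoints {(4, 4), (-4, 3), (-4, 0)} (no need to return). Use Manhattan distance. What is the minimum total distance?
13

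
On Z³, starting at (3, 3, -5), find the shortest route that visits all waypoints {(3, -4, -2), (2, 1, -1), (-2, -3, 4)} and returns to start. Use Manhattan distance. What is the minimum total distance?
42
(one optimal route: (3, 3, -5) → (3, -4, -2) → (-2, -3, 4) → (2, 1, -1) → (3, 3, -5))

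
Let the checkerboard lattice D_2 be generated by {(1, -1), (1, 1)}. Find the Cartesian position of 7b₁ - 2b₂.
(5, -9)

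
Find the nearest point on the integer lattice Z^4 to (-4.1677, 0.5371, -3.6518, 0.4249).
(-4, 1, -4, 0)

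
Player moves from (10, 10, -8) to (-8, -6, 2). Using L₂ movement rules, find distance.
26.0768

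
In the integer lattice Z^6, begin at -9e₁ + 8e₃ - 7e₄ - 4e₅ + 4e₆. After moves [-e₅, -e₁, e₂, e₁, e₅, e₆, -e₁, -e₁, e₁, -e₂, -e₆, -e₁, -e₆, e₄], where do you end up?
(-11, 0, 8, -6, -4, 3)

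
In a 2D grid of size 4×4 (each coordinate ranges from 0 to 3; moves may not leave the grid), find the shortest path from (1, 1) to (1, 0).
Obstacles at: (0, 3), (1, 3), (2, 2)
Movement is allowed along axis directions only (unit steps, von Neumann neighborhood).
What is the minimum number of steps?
1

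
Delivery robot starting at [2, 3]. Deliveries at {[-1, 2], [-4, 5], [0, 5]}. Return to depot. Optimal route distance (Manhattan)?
18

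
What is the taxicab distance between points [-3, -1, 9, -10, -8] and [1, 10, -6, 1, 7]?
56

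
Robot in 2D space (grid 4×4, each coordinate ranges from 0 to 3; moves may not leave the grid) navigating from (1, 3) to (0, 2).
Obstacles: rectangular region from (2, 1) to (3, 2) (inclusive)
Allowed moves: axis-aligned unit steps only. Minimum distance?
2
(one shortest path: (1, 3) → (0, 3) → (0, 2))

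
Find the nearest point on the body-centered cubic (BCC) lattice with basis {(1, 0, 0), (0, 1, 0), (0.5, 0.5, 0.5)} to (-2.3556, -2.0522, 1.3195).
(-2, -2, 1)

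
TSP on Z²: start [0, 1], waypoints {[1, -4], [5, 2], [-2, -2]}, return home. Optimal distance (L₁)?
26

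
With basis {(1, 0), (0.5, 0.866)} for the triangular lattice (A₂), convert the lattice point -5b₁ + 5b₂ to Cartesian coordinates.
(-2.5, 4.33)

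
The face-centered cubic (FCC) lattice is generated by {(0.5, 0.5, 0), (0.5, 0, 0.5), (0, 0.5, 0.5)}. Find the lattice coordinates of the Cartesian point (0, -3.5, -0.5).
-3b₁ + 3b₂ - 4b₃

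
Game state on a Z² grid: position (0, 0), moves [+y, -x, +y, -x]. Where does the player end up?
(-2, 2)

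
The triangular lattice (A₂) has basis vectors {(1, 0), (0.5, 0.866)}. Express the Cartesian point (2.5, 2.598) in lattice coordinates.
b₁ + 3b₂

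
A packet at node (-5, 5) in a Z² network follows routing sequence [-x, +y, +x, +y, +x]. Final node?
(-4, 7)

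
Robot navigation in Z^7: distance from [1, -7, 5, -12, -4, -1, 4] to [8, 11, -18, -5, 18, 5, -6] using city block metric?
93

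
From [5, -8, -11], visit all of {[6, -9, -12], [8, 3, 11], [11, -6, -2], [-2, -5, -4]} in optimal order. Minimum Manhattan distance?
64
(one optimal route: (5, -8, -11) → (6, -9, -12) → (-2, -5, -4) → (11, -6, -2) → (8, 3, 11))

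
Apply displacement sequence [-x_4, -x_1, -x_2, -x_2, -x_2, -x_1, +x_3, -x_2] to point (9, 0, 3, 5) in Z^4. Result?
(7, -4, 4, 4)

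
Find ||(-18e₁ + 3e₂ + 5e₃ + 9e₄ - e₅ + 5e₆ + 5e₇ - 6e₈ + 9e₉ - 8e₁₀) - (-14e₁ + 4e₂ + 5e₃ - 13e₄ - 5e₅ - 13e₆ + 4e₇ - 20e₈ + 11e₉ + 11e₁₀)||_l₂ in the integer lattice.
37.4566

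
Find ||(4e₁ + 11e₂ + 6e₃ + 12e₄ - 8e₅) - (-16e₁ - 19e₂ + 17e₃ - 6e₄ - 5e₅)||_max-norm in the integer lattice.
30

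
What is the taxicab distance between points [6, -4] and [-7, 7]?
24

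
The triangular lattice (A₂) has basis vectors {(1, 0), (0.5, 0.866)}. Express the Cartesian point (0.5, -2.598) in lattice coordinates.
2b₁ - 3b₂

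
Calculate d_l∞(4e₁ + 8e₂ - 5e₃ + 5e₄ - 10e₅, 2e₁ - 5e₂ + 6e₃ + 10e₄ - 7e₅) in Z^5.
13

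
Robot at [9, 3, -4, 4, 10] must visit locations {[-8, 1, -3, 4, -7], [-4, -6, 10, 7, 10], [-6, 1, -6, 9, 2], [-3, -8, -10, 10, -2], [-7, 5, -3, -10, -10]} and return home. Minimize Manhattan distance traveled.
192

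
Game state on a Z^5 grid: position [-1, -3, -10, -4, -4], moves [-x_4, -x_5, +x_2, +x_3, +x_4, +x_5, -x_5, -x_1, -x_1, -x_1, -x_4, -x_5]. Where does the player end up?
(-4, -2, -9, -5, -6)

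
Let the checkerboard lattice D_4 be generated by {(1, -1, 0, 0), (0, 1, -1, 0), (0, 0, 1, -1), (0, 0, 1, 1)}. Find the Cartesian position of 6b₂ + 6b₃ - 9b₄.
(0, 6, -9, -15)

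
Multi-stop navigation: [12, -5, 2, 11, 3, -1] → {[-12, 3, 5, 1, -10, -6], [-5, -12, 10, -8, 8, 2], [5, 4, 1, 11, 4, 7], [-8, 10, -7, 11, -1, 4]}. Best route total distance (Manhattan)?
175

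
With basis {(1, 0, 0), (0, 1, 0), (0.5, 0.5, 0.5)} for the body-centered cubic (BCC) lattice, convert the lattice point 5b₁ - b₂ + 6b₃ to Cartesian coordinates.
(8, 2, 3)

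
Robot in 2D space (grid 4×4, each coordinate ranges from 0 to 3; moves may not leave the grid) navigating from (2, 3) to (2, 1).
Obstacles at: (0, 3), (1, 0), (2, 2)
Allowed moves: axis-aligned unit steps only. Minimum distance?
4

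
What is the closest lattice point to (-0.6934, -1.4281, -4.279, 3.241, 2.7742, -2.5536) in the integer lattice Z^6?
(-1, -1, -4, 3, 3, -3)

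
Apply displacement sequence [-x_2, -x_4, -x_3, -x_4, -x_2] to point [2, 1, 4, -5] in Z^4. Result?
(2, -1, 3, -7)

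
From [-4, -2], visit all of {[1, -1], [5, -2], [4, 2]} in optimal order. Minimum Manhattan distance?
16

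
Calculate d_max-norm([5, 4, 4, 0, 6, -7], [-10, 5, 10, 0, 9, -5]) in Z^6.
15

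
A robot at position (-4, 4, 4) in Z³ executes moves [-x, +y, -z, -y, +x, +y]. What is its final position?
(-4, 5, 3)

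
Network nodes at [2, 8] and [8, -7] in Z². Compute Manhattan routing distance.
21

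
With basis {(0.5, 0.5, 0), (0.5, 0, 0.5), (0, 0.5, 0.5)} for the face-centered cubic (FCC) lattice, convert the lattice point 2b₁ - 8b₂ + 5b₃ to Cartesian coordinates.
(-3, 3.5, -1.5)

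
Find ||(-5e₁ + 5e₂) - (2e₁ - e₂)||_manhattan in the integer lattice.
13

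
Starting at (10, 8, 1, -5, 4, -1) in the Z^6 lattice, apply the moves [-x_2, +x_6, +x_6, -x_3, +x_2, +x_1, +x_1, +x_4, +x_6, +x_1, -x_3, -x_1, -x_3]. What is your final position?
(12, 8, -2, -4, 4, 2)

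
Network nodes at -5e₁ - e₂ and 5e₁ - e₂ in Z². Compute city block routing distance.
10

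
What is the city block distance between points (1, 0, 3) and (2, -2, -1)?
7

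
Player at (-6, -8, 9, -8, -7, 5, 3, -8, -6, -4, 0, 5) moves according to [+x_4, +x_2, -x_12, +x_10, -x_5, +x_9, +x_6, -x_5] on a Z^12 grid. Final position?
(-6, -7, 9, -7, -9, 6, 3, -8, -5, -3, 0, 4)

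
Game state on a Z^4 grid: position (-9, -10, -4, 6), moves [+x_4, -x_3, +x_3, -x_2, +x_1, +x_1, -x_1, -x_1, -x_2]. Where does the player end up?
(-9, -12, -4, 7)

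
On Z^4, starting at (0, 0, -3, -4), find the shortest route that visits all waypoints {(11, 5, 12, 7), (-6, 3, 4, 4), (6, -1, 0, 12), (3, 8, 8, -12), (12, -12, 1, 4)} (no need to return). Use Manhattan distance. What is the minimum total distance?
144
(one optimal route: (0, 0, -3, -4) → (-6, 3, 4, 4) → (6, -1, 0, 12) → (12, -12, 1, 4) → (11, 5, 12, 7) → (3, 8, 8, -12))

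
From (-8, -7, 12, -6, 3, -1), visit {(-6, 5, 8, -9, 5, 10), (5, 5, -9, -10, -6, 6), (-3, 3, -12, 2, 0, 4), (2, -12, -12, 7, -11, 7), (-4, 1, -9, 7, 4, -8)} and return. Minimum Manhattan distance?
244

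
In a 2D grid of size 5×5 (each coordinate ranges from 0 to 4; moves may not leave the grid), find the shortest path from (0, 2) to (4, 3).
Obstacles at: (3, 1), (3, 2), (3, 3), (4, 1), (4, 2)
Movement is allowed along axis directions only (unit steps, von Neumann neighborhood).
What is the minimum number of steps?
7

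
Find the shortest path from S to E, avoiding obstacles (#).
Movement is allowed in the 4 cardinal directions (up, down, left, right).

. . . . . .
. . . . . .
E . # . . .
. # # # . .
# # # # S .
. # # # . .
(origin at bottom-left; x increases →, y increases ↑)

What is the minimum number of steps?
8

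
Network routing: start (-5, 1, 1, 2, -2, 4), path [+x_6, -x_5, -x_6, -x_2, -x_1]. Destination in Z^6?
(-6, 0, 1, 2, -3, 4)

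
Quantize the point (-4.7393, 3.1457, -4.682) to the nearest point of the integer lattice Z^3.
(-5, 3, -5)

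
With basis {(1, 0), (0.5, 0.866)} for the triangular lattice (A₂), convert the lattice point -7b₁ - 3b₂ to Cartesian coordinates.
(-8.5, -2.598)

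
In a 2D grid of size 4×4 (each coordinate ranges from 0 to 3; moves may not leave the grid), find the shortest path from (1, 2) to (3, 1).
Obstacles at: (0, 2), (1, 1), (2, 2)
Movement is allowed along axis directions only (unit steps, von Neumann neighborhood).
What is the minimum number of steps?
5
(one shortest path: (1, 2) → (1, 3) → (2, 3) → (3, 3) → (3, 2) → (3, 1))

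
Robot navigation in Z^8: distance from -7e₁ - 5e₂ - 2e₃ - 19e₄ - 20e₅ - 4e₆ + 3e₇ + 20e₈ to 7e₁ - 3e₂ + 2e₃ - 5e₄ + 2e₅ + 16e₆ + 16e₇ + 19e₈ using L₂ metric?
38.2884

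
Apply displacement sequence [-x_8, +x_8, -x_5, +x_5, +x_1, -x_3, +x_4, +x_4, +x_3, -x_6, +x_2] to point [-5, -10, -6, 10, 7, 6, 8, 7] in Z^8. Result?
(-4, -9, -6, 12, 7, 5, 8, 7)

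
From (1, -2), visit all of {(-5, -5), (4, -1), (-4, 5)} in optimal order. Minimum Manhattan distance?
28
(one optimal route: (1, -2) → (4, -1) → (-5, -5) → (-4, 5))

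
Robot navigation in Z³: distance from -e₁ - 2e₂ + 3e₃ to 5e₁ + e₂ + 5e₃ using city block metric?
11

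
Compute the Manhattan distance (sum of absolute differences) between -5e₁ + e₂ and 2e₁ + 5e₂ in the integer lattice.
11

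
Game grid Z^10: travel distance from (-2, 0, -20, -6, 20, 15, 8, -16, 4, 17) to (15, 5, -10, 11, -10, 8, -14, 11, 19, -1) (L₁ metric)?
168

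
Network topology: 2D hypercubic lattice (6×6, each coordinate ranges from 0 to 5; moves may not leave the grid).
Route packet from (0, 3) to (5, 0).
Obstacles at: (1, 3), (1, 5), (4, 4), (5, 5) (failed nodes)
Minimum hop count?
8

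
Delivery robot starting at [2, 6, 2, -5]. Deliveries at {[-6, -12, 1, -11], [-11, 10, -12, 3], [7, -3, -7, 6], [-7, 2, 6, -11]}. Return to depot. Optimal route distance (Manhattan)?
168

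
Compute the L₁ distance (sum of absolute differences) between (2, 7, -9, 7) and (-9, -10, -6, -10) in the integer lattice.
48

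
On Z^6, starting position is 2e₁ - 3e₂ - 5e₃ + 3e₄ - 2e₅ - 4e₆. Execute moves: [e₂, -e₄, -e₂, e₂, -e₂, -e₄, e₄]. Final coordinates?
(2, -3, -5, 2, -2, -4)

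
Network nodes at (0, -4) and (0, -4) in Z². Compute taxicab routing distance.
0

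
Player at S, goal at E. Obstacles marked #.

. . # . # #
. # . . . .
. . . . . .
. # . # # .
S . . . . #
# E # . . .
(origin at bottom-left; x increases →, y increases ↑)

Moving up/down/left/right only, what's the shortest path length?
2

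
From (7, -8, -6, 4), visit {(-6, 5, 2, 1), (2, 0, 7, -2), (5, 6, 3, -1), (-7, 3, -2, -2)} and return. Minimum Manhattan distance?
106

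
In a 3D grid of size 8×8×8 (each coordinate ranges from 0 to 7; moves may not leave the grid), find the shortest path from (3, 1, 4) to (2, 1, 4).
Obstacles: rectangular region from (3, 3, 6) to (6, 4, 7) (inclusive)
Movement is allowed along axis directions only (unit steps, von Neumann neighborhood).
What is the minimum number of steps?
1
(one shortest path: (3, 1, 4) → (2, 1, 4))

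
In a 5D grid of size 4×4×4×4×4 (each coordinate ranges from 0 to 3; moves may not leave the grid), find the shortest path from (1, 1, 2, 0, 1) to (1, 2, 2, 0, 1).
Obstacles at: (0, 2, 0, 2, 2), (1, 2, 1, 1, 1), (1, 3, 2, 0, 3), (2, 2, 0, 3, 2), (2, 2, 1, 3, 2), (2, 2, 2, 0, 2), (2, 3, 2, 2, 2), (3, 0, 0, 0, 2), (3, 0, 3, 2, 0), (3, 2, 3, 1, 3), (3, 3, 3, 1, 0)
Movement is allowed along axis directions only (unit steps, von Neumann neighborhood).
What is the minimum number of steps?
1
(one shortest path: (1, 1, 2, 0, 1) → (1, 2, 2, 0, 1))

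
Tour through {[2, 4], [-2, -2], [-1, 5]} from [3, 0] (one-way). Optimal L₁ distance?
17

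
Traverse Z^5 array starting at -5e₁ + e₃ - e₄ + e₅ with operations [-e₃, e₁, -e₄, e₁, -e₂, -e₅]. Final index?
(-3, -1, 0, -2, 0)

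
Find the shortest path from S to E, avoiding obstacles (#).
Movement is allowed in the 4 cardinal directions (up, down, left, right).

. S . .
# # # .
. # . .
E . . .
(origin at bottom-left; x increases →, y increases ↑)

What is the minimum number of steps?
8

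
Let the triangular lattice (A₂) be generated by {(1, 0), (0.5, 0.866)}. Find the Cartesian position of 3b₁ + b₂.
(3.5, 0.866)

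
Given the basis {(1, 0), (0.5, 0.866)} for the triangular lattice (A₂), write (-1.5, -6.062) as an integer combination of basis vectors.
2b₁ - 7b₂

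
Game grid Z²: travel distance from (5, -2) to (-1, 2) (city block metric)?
10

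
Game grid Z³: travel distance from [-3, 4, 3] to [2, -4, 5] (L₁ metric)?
15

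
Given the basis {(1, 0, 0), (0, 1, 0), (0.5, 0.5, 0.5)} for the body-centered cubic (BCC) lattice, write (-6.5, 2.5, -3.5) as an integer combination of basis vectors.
-3b₁ + 6b₂ - 7b₃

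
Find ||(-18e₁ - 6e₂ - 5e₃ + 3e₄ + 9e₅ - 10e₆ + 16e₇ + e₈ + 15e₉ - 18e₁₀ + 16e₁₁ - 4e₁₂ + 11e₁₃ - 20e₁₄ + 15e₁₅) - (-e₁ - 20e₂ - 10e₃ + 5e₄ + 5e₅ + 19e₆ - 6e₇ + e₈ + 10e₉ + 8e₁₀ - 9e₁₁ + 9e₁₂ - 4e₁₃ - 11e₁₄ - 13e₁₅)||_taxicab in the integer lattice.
214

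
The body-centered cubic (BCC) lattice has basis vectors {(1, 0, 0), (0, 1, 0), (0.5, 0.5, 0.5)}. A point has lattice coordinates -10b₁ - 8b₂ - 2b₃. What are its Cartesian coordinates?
(-11, -9, -1)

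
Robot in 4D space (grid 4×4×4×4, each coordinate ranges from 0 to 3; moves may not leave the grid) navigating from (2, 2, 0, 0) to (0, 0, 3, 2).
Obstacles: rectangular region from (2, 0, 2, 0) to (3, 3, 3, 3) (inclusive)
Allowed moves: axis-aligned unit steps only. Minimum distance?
9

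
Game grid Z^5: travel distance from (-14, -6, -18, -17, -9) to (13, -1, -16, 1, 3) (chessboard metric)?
27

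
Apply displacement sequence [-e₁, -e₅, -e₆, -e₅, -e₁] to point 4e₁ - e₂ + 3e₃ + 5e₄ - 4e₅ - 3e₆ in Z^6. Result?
(2, -1, 3, 5, -6, -4)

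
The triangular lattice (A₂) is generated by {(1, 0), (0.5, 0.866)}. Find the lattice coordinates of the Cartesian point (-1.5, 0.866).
-2b₁ + b₂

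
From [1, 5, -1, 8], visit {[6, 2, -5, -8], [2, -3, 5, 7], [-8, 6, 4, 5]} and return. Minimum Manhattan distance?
102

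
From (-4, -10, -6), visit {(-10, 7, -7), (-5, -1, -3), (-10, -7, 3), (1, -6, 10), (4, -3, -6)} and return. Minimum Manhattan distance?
110
(one optimal route: (-4, -10, -6) → (-5, -1, -3) → (-10, 7, -7) → (-10, -7, 3) → (1, -6, 10) → (4, -3, -6) → (-4, -10, -6))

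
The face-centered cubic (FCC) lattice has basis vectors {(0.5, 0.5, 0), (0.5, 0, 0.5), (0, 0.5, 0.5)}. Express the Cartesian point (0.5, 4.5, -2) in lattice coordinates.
7b₁ - 6b₂ + 2b₃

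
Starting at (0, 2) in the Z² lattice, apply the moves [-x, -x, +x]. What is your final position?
(-1, 2)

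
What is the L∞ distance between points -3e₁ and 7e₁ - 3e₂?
10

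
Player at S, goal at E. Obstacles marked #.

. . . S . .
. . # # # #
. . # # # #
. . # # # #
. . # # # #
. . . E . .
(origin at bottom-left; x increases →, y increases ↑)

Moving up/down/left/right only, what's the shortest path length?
9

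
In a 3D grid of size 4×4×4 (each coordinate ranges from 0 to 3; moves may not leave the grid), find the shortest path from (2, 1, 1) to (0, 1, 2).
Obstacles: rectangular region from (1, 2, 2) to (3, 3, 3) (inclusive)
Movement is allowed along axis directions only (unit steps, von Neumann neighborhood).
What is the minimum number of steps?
3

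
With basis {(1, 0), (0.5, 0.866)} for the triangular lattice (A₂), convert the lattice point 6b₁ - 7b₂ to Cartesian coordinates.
(2.5, -6.062)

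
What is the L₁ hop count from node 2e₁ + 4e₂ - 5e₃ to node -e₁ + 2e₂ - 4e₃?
6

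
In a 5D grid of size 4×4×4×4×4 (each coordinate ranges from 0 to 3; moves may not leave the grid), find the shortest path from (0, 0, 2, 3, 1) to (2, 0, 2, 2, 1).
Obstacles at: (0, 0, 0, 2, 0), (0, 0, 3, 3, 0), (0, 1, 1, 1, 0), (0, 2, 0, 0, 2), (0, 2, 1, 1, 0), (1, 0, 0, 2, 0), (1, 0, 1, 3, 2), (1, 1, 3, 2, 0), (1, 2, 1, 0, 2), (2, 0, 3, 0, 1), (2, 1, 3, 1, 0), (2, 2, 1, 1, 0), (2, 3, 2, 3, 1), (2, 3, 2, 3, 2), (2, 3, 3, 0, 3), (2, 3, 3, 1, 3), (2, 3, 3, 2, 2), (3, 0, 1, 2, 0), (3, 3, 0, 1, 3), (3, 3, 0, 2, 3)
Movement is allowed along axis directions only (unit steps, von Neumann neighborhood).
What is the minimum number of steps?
3
(one shortest path: (0, 0, 2, 3, 1) → (1, 0, 2, 3, 1) → (2, 0, 2, 3, 1) → (2, 0, 2, 2, 1))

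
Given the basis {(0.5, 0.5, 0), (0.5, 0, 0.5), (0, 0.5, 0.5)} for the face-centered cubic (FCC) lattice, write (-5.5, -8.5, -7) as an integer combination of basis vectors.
-7b₁ - 4b₂ - 10b₃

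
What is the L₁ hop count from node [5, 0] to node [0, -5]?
10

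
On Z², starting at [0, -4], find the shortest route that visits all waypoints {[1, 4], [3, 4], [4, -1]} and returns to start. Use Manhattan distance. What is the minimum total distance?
24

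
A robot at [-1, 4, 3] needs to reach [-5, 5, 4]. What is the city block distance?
6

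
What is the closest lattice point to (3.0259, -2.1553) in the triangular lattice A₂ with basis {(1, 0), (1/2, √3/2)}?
(3, -1.732)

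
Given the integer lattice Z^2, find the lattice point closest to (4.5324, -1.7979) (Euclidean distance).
(5, -2)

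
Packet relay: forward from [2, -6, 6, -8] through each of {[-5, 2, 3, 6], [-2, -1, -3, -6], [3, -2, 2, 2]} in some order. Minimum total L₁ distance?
56
(one optimal route: (2, -6, 6, -8) → (-2, -1, -3, -6) → (3, -2, 2, 2) → (-5, 2, 3, 6))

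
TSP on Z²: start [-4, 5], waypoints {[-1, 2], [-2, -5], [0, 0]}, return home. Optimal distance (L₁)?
28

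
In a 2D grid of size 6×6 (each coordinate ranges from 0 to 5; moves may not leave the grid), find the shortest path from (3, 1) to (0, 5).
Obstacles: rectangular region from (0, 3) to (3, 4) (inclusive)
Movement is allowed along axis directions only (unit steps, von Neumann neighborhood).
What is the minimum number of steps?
9
(one shortest path: (3, 1) → (4, 1) → (4, 2) → (4, 3) → (4, 4) → (4, 5) → (3, 5) → (2, 5) → (1, 5) → (0, 5))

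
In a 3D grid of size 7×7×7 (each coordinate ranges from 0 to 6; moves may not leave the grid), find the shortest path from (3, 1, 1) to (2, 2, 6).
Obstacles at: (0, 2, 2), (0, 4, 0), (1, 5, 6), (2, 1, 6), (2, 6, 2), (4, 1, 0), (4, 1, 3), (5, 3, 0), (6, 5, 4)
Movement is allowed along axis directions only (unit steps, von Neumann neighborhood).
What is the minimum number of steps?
7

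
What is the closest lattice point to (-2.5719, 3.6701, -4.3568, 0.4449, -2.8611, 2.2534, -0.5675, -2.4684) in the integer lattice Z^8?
(-3, 4, -4, 0, -3, 2, -1, -2)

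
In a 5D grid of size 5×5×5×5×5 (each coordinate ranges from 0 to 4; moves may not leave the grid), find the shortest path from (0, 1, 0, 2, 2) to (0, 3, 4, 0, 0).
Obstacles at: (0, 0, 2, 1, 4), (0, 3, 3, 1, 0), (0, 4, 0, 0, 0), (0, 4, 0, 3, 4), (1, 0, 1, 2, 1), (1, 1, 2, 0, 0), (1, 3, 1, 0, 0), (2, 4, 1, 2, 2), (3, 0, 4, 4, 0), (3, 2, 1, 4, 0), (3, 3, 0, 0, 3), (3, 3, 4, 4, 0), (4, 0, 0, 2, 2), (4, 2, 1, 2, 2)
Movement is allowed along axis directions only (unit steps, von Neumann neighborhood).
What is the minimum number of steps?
10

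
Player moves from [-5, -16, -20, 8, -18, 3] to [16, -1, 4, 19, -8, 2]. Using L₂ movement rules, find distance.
38.2623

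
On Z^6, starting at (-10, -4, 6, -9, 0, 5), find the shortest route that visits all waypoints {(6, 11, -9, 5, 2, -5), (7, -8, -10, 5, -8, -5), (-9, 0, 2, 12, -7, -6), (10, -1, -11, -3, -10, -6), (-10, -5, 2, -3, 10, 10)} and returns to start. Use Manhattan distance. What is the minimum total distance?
252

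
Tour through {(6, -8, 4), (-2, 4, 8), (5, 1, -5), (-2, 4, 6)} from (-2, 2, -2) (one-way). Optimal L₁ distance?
54
(one optimal route: (-2, 2, -2) → (-2, 4, 8) → (-2, 4, 6) → (5, 1, -5) → (6, -8, 4))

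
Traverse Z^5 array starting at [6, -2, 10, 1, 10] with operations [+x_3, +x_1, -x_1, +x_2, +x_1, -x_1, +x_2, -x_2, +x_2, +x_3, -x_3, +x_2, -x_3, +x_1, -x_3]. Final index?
(7, 1, 9, 1, 10)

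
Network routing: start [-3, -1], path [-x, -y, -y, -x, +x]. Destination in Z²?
(-4, -3)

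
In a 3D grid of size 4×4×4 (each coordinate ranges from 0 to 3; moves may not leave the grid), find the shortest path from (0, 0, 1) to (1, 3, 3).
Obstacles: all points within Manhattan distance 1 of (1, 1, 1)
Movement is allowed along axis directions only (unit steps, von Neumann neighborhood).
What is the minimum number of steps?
6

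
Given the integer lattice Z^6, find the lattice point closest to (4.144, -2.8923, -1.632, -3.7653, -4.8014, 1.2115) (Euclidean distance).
(4, -3, -2, -4, -5, 1)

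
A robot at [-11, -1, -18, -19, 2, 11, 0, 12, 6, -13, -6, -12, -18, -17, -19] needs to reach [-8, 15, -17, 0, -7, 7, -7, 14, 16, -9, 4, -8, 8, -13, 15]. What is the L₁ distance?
153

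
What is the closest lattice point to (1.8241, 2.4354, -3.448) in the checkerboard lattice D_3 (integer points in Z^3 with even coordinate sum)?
(2, 2, -4)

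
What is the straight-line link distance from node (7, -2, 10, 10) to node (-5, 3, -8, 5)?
22.7596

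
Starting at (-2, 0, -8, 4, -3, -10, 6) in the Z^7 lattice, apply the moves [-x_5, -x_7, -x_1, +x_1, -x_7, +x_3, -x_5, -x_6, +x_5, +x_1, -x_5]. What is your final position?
(-1, 0, -7, 4, -5, -11, 4)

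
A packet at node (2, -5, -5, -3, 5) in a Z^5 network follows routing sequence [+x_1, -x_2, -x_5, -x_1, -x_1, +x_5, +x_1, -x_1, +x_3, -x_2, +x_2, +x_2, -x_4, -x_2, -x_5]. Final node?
(1, -6, -4, -4, 4)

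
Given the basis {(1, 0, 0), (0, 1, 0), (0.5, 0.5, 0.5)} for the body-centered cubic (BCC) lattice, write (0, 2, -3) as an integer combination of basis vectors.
3b₁ + 5b₂ - 6b₃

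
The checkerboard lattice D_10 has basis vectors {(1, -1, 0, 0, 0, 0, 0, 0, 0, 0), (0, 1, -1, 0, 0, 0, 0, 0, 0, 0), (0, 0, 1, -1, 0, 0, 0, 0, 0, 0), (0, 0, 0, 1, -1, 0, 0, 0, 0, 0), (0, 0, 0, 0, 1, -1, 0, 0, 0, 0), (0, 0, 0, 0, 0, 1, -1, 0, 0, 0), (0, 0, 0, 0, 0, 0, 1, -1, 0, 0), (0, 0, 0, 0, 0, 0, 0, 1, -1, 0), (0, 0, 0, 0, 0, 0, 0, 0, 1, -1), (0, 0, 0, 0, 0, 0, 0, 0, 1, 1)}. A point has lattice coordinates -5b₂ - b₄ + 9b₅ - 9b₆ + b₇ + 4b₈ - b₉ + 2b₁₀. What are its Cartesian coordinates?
(0, -5, 5, -1, 10, -18, 10, 3, -3, 3)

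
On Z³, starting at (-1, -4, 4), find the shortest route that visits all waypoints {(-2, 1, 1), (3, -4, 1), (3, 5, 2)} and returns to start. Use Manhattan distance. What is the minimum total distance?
36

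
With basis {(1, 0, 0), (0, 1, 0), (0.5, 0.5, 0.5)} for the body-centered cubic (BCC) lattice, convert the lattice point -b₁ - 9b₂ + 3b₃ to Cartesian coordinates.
(0.5, -7.5, 1.5)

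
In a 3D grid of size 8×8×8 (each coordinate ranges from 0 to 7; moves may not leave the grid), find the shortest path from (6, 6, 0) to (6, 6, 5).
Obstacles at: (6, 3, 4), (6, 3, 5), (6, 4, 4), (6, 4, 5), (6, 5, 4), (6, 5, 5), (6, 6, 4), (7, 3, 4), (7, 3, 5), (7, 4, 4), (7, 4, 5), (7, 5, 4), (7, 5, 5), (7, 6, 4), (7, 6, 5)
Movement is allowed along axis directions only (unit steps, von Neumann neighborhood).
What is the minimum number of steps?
7
(one shortest path: (6, 6, 0) → (5, 6, 0) → (5, 6, 1) → (5, 6, 2) → (5, 6, 3) → (5, 6, 4) → (5, 6, 5) → (6, 6, 5))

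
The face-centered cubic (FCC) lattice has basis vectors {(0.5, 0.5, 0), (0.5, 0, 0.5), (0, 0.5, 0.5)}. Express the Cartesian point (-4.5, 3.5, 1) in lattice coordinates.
-2b₁ - 7b₂ + 9b₃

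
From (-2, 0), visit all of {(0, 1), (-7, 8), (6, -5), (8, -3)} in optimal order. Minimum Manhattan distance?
43
(one optimal route: (-2, 0) → (-7, 8) → (0, 1) → (6, -5) → (8, -3))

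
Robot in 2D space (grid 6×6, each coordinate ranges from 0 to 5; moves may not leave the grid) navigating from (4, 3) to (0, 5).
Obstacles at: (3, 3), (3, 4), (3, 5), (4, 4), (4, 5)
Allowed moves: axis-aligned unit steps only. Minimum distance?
8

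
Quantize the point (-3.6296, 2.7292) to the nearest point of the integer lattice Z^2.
(-4, 3)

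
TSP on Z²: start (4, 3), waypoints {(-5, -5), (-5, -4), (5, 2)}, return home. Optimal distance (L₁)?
36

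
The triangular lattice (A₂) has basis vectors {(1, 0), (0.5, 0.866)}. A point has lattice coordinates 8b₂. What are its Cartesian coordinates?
(4, 6.928)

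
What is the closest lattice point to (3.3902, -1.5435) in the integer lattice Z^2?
(3, -2)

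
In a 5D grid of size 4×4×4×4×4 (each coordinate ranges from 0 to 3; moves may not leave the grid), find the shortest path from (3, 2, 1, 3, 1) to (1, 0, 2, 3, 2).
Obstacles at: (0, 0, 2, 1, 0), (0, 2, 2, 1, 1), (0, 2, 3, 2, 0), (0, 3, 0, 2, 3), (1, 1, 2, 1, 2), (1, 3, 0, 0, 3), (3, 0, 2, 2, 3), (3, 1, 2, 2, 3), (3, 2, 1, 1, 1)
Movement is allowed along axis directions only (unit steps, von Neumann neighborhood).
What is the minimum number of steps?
6
(one shortest path: (3, 2, 1, 3, 1) → (2, 2, 1, 3, 1) → (1, 2, 1, 3, 1) → (1, 1, 1, 3, 1) → (1, 0, 1, 3, 1) → (1, 0, 2, 3, 1) → (1, 0, 2, 3, 2))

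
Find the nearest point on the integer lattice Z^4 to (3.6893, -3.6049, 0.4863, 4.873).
(4, -4, 0, 5)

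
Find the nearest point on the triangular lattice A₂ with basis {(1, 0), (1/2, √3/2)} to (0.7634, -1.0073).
(0.5, -0.866)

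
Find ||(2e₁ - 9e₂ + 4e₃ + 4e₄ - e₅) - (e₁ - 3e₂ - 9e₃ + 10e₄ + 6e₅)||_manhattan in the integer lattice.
33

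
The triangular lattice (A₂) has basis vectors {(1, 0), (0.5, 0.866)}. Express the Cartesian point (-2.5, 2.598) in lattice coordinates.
-4b₁ + 3b₂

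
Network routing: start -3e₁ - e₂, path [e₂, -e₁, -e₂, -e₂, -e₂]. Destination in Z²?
(-4, -3)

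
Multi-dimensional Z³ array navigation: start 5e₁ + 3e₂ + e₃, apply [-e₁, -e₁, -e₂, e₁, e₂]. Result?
(4, 3, 1)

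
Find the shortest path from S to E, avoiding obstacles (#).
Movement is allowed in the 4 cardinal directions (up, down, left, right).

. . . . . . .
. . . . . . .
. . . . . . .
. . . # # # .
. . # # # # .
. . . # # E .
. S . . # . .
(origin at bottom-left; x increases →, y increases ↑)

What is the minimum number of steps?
13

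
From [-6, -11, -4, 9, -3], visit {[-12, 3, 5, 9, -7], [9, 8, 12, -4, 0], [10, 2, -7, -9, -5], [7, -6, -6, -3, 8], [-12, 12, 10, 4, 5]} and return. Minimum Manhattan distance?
214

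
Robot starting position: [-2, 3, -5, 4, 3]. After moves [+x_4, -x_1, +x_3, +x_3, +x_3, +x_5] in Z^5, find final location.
(-3, 3, -2, 5, 4)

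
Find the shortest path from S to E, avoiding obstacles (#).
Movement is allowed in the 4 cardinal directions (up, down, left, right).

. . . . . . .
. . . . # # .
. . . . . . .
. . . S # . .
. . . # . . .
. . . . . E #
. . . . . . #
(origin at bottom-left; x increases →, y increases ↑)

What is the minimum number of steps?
6
(one shortest path: (3, 3) → (2, 3) → (2, 2) → (2, 1) → (3, 1) → (4, 1) → (5, 1))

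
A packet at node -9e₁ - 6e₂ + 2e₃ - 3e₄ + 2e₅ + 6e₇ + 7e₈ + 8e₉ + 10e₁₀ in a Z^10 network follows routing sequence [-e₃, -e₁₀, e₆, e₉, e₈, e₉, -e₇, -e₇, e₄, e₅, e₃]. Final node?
(-9, -6, 2, -2, 3, 1, 4, 8, 10, 9)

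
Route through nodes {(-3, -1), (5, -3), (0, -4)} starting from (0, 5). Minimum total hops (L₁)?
21
(one optimal route: (0, 5) → (-3, -1) → (0, -4) → (5, -3))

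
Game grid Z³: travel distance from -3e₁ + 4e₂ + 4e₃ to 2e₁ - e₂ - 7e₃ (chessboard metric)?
11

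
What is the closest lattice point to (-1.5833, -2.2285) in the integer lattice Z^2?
(-2, -2)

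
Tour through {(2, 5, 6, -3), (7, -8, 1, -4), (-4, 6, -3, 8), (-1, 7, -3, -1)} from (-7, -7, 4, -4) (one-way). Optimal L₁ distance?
71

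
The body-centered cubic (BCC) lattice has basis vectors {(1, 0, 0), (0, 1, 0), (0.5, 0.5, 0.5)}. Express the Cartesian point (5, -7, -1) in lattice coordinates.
6b₁ - 6b₂ - 2b₃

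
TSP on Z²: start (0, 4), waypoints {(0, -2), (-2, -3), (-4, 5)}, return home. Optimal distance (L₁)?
24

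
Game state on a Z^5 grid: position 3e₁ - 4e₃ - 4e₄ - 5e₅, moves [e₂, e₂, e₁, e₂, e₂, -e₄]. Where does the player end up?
(4, 4, -4, -5, -5)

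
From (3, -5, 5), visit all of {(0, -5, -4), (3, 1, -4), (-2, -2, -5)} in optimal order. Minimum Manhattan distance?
27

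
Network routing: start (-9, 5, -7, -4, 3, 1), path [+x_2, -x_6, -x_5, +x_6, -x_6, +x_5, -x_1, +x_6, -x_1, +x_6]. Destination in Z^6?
(-11, 6, -7, -4, 3, 2)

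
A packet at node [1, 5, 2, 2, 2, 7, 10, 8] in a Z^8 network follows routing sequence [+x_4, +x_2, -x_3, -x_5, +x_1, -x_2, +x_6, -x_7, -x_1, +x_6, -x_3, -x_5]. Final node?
(1, 5, 0, 3, 0, 9, 9, 8)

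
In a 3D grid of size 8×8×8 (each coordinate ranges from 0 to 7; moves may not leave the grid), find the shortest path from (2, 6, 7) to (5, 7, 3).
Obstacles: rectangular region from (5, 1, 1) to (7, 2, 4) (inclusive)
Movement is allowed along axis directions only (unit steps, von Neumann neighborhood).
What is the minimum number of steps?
8
(one shortest path: (2, 6, 7) → (3, 6, 7) → (4, 6, 7) → (5, 6, 7) → (5, 7, 7) → (5, 7, 6) → (5, 7, 5) → (5, 7, 4) → (5, 7, 3))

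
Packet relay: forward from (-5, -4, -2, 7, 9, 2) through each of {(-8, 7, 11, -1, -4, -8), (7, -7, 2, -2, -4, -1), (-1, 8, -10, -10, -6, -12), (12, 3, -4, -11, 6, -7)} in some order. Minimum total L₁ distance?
176
(one optimal route: (-5, -4, -2, 7, 9, 2) → (7, -7, 2, -2, -4, -1) → (-8, 7, 11, -1, -4, -8) → (-1, 8, -10, -10, -6, -12) → (12, 3, -4, -11, 6, -7))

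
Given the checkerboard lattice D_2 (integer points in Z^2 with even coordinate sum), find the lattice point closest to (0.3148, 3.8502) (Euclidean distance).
(0, 4)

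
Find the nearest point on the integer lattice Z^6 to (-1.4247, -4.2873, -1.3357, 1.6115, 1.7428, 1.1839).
(-1, -4, -1, 2, 2, 1)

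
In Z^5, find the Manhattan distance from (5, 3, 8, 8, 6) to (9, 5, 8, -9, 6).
23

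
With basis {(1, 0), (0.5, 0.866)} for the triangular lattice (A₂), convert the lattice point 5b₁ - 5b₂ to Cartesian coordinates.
(2.5, -4.33)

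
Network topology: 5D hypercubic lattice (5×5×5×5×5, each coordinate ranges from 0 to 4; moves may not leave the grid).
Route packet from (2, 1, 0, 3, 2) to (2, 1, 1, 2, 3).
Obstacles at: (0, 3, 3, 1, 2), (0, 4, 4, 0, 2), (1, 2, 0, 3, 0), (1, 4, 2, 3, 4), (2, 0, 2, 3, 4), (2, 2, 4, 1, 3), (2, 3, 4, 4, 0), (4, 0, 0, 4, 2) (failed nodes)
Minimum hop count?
3
(one shortest path: (2, 1, 0, 3, 2) → (2, 1, 1, 3, 2) → (2, 1, 1, 2, 2) → (2, 1, 1, 2, 3))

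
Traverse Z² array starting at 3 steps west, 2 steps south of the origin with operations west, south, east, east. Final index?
(-2, -3)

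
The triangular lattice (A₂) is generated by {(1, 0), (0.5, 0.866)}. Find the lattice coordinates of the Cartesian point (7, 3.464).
5b₁ + 4b₂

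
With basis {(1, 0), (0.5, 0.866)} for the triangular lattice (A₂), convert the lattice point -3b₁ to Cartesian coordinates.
(-3, 0)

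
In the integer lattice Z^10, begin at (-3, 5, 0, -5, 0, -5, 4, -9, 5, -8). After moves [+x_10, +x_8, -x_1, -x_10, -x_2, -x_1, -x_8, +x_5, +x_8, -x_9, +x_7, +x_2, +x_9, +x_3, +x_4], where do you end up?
(-5, 5, 1, -4, 1, -5, 5, -8, 5, -8)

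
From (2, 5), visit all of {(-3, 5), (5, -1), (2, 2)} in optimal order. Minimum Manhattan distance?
19
(one optimal route: (2, 5) → (-3, 5) → (2, 2) → (5, -1))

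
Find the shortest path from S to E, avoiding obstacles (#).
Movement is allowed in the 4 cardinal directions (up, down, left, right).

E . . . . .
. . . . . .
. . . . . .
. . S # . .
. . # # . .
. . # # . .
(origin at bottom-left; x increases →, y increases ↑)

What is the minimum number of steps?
5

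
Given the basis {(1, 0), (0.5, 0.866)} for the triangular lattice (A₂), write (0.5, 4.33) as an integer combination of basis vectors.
-2b₁ + 5b₂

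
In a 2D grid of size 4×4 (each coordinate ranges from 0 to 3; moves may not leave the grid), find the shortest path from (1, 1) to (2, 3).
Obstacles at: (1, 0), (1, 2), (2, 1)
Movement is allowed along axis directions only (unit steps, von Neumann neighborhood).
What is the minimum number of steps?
5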